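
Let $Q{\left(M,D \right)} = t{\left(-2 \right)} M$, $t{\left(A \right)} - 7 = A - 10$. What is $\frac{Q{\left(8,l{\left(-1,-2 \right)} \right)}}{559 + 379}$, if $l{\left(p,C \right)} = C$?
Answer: $- \frac{20}{469} \approx -0.042644$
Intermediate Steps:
$t{\left(A \right)} = -3 + A$ ($t{\left(A \right)} = 7 + \left(A - 10\right) = 7 + \left(-10 + A\right) = -3 + A$)
$Q{\left(M,D \right)} = - 5 M$ ($Q{\left(M,D \right)} = \left(-3 - 2\right) M = - 5 M$)
$\frac{Q{\left(8,l{\left(-1,-2 \right)} \right)}}{559 + 379} = \frac{\left(-5\right) 8}{559 + 379} = - \frac{40}{938} = \left(-40\right) \frac{1}{938} = - \frac{20}{469}$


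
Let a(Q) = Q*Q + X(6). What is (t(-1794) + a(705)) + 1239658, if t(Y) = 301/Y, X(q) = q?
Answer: 3115619765/1794 ≈ 1.7367e+6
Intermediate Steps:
a(Q) = 6 + Q² (a(Q) = Q*Q + 6 = Q² + 6 = 6 + Q²)
(t(-1794) + a(705)) + 1239658 = (301/(-1794) + (6 + 705²)) + 1239658 = (301*(-1/1794) + (6 + 497025)) + 1239658 = (-301/1794 + 497031) + 1239658 = 891673313/1794 + 1239658 = 3115619765/1794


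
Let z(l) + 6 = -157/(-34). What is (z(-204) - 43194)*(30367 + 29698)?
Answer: -88214041795/34 ≈ -2.5945e+9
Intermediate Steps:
z(l) = -47/34 (z(l) = -6 - 157/(-34) = -6 - 157*(-1/34) = -6 + 157/34 = -47/34)
(z(-204) - 43194)*(30367 + 29698) = (-47/34 - 43194)*(30367 + 29698) = -1468643/34*60065 = -88214041795/34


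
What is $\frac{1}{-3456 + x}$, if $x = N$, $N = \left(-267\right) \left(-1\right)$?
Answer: $- \frac{1}{3189} \approx -0.00031358$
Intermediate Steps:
$N = 267$
$x = 267$
$\frac{1}{-3456 + x} = \frac{1}{-3456 + 267} = \frac{1}{-3189} = - \frac{1}{3189}$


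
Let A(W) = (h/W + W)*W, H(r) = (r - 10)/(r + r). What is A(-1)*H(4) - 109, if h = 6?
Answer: -457/4 ≈ -114.25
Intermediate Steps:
H(r) = (-10 + r)/(2*r) (H(r) = (-10 + r)/((2*r)) = (-10 + r)*(1/(2*r)) = (-10 + r)/(2*r))
A(W) = W*(W + 6/W) (A(W) = (6/W + W)*W = (W + 6/W)*W = W*(W + 6/W))
A(-1)*H(4) - 109 = (6 + (-1)**2)*((1/2)*(-10 + 4)/4) - 109 = (6 + 1)*((1/2)*(1/4)*(-6)) - 109 = 7*(-3/4) - 109 = -21/4 - 109 = -457/4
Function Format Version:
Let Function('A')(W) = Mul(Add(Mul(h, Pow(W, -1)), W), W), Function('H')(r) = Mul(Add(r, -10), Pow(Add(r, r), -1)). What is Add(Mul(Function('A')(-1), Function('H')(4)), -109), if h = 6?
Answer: Rational(-457, 4) ≈ -114.25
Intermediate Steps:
Function('H')(r) = Mul(Rational(1, 2), Pow(r, -1), Add(-10, r)) (Function('H')(r) = Mul(Add(-10, r), Pow(Mul(2, r), -1)) = Mul(Add(-10, r), Mul(Rational(1, 2), Pow(r, -1))) = Mul(Rational(1, 2), Pow(r, -1), Add(-10, r)))
Function('A')(W) = Mul(W, Add(W, Mul(6, Pow(W, -1)))) (Function('A')(W) = Mul(Add(Mul(6, Pow(W, -1)), W), W) = Mul(Add(W, Mul(6, Pow(W, -1))), W) = Mul(W, Add(W, Mul(6, Pow(W, -1)))))
Add(Mul(Function('A')(-1), Function('H')(4)), -109) = Add(Mul(Add(6, Pow(-1, 2)), Mul(Rational(1, 2), Pow(4, -1), Add(-10, 4))), -109) = Add(Mul(Add(6, 1), Mul(Rational(1, 2), Rational(1, 4), -6)), -109) = Add(Mul(7, Rational(-3, 4)), -109) = Add(Rational(-21, 4), -109) = Rational(-457, 4)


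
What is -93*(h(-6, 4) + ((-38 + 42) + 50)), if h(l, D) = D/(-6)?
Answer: -4960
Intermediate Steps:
h(l, D) = -D/6 (h(l, D) = D*(-⅙) = -D/6)
-93*(h(-6, 4) + ((-38 + 42) + 50)) = -93*(-⅙*4 + ((-38 + 42) + 50)) = -93*(-⅔ + (4 + 50)) = -93*(-⅔ + 54) = -93*160/3 = -4960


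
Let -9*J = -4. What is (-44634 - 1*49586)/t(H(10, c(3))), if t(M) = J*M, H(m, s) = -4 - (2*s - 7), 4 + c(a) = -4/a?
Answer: -635985/41 ≈ -15512.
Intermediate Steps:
J = 4/9 (J = -⅑*(-4) = 4/9 ≈ 0.44444)
c(a) = -4 - 4/a
H(m, s) = 3 - 2*s (H(m, s) = -4 - (-7 + 2*s) = -4 + (7 - 2*s) = 3 - 2*s)
t(M) = 4*M/9
(-44634 - 1*49586)/t(H(10, c(3))) = (-44634 - 1*49586)/((4*(3 - 2*(-4 - 4/3))/9)) = (-44634 - 49586)/((4*(3 - 2*(-4 - 4*⅓))/9)) = -94220*9/(4*(3 - 2*(-4 - 4/3))) = -94220*9/(4*(3 - 2*(-16/3))) = -94220*9/(4*(3 + 32/3)) = -94220/((4/9)*(41/3)) = -94220/164/27 = -94220*27/164 = -635985/41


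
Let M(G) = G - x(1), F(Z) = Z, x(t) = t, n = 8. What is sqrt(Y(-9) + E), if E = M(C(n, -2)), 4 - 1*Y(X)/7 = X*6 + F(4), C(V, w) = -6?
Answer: sqrt(371) ≈ 19.261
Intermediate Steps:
Y(X) = -42*X (Y(X) = 28 - 7*(X*6 + 4) = 28 - 7*(6*X + 4) = 28 - 7*(4 + 6*X) = 28 + (-28 - 42*X) = -42*X)
M(G) = -1 + G (M(G) = G - 1*1 = G - 1 = -1 + G)
E = -7 (E = -1 - 6 = -7)
sqrt(Y(-9) + E) = sqrt(-42*(-9) - 7) = sqrt(378 - 7) = sqrt(371)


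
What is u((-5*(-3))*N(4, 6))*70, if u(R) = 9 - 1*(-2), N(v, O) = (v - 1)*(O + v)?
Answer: 770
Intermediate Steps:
N(v, O) = (-1 + v)*(O + v)
u(R) = 11 (u(R) = 9 + 2 = 11)
u((-5*(-3))*N(4, 6))*70 = 11*70 = 770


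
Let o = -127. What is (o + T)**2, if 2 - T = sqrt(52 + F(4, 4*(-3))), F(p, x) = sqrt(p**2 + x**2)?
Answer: (125 + 2*sqrt(13 + sqrt(10)))**2 ≈ 17700.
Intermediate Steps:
T = 2 - sqrt(52 + 4*sqrt(10)) (T = 2 - sqrt(52 + sqrt(4**2 + (4*(-3))**2)) = 2 - sqrt(52 + sqrt(16 + (-12)**2)) = 2 - sqrt(52 + sqrt(16 + 144)) = 2 - sqrt(52 + sqrt(160)) = 2 - sqrt(52 + 4*sqrt(10)) ≈ -6.0405)
(o + T)**2 = (-127 + (2 - 2*sqrt(13 + sqrt(10))))**2 = (-125 - 2*sqrt(13 + sqrt(10)))**2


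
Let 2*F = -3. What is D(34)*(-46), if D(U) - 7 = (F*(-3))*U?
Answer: -7360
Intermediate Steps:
F = -3/2 (F = (½)*(-3) = -3/2 ≈ -1.5000)
D(U) = 7 + 9*U/2 (D(U) = 7 + (-3/2*(-3))*U = 7 + 9*U/2)
D(34)*(-46) = (7 + (9/2)*34)*(-46) = (7 + 153)*(-46) = 160*(-46) = -7360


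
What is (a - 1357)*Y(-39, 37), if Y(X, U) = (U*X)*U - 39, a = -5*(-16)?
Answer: 68230110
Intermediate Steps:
a = 80
Y(X, U) = -39 + X*U**2 (Y(X, U) = X*U**2 - 39 = -39 + X*U**2)
(a - 1357)*Y(-39, 37) = (80 - 1357)*(-39 - 39*37**2) = -1277*(-39 - 39*1369) = -1277*(-39 - 53391) = -1277*(-53430) = 68230110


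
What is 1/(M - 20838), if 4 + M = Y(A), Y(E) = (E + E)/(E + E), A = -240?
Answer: -1/20841 ≈ -4.7982e-5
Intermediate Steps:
Y(E) = 1 (Y(E) = (2*E)/((2*E)) = (2*E)*(1/(2*E)) = 1)
M = -3 (M = -4 + 1 = -3)
1/(M - 20838) = 1/(-3 - 20838) = 1/(-20841) = -1/20841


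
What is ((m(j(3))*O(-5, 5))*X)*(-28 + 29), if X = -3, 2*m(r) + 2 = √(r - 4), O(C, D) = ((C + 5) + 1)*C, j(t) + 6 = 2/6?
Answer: -15 + 5*I*√87/2 ≈ -15.0 + 23.318*I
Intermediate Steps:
j(t) = -17/3 (j(t) = -6 + 2/6 = -6 + 2*(⅙) = -6 + ⅓ = -17/3)
O(C, D) = C*(6 + C) (O(C, D) = ((5 + C) + 1)*C = (6 + C)*C = C*(6 + C))
m(r) = -1 + √(-4 + r)/2 (m(r) = -1 + √(r - 4)/2 = -1 + √(-4 + r)/2)
((m(j(3))*O(-5, 5))*X)*(-28 + 29) = (((-1 + √(-4 - 17/3)/2)*(-5*(6 - 5)))*(-3))*(-28 + 29) = (((-1 + √(-29/3)/2)*(-5*1))*(-3))*1 = (((-1 + (I*√87/3)/2)*(-5))*(-3))*1 = (((-1 + I*√87/6)*(-5))*(-3))*1 = ((5 - 5*I*√87/6)*(-3))*1 = (-15 + 5*I*√87/2)*1 = -15 + 5*I*√87/2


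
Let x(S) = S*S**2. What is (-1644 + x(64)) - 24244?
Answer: 236256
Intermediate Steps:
x(S) = S**3
(-1644 + x(64)) - 24244 = (-1644 + 64**3) - 24244 = (-1644 + 262144) - 24244 = 260500 - 24244 = 236256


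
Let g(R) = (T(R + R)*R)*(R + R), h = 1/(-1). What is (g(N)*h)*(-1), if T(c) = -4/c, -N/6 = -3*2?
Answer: -144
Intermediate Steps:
h = -1
N = 36 (N = -(-18)*2 = -6*(-6) = 36)
g(R) = -4*R (g(R) = ((-4/(R + R))*R)*(R + R) = ((-4*1/(2*R))*R)*(2*R) = ((-2/R)*R)*(2*R) = -4*R)
(g(N)*h)*(-1) = (-4*36*(-1))*(-1) = -144*(-1)*(-1) = 144*(-1) = -144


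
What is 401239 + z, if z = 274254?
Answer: 675493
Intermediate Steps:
401239 + z = 401239 + 274254 = 675493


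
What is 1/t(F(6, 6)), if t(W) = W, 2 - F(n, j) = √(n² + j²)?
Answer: -1/34 - 3*√2/34 ≈ -0.15420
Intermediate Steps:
F(n, j) = 2 - √(j² + n²) (F(n, j) = 2 - √(n² + j²) = 2 - √(j² + n²))
1/t(F(6, 6)) = 1/(2 - √(6² + 6²)) = 1/(2 - √(36 + 36)) = 1/(2 - √72) = 1/(2 - 6*√2)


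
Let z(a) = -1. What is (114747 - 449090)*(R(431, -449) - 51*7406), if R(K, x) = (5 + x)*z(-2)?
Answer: 126134908866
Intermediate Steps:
R(K, x) = -5 - x (R(K, x) = (5 + x)*(-1) = -5 - x)
(114747 - 449090)*(R(431, -449) - 51*7406) = (114747 - 449090)*((-5 - 1*(-449)) - 51*7406) = -334343*((-5 + 449) - 377706) = -334343*(444 - 377706) = -334343*(-377262) = 126134908866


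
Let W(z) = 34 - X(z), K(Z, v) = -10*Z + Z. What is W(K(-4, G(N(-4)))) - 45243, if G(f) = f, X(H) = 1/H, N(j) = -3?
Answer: -1627525/36 ≈ -45209.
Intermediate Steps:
K(Z, v) = -9*Z
W(z) = 34 - 1/z
W(K(-4, G(N(-4)))) - 45243 = (34 - 1/((-9*(-4)))) - 45243 = (34 - 1/36) - 45243 = 1223/36 - 45243 = -1627525/36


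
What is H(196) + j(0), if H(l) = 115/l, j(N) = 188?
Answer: 36963/196 ≈ 188.59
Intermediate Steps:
H(196) + j(0) = 115/196 + 188 = 36963/196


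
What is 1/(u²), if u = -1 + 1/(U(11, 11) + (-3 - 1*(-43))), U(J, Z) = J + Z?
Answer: 3844/3721 ≈ 1.0331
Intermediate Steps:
u = -61/62 (u = -1 + 1/((11 + 11) + (-3 - 1*(-43))) = -1 + 1/(22 + (-3 + 43)) = -1 + 1/(22 + 40) = -1 + 1/62 = -61/62 ≈ -0.98387)
1/(u²) = 1/((-61/62)²) = 1/(3721/3844) = 3844/3721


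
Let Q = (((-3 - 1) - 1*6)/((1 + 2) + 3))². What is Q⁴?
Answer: 390625/6561 ≈ 59.537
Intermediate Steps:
Q = 25/9 (Q = ((-4 - 6)/(3 + 3))² = (-10/6)² = (-10*⅙)² = (-5/3)² = 25/9 ≈ 2.7778)
Q⁴ = (25/9)⁴ = 390625/6561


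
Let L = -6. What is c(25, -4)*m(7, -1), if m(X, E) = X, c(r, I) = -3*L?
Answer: 126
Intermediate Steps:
c(r, I) = 18 (c(r, I) = -3*(-6) = 18)
c(25, -4)*m(7, -1) = 18*7 = 126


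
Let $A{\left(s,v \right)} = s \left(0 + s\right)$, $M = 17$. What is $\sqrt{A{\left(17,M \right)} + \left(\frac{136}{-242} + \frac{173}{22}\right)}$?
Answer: $\frac{\sqrt{143410}}{22} \approx 17.213$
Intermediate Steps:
$A{\left(s,v \right)} = s^{2}$ ($A{\left(s,v \right)} = s s = s^{2}$)
$\sqrt{A{\left(17,M \right)} + \left(\frac{136}{-242} + \frac{173}{22}\right)} = \sqrt{17^{2} + \left(\frac{136}{-242} + \frac{173}{22}\right)} = \sqrt{289 + \left(136 \left(- \frac{1}{242}\right) + 173 \cdot \frac{1}{22}\right)} = \sqrt{289 + \left(- \frac{68}{121} + \frac{173}{22}\right)} = \sqrt{289 + \frac{1767}{242}} = \sqrt{\frac{71705}{242}} = \frac{\sqrt{143410}}{22}$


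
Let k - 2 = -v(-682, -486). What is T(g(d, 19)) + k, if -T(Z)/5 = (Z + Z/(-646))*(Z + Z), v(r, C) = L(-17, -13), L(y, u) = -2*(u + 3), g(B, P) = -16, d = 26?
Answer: -831414/323 ≈ -2574.0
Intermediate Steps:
L(y, u) = -6 - 2*u (L(y, u) = -2*(3 + u) = -6 - 2*u)
v(r, C) = 20 (v(r, C) = -6 - 2*(-13) = -6 + 26 = 20)
k = -18 (k = 2 - 1*20 = 2 - 20 = -18)
T(Z) = -3225*Z²/323 (T(Z) = -5*(Z + Z/(-646))*(Z + Z) = -5*(Z + Z*(-1/646))*2*Z = -5*(Z - Z/646)*2*Z = -5*645*Z/646*2*Z = -3225*Z²/323)
T(g(d, 19)) + k = -3225/323*(-16)² - 18 = -3225/323*256 - 18 = -825600/323 - 18 = -831414/323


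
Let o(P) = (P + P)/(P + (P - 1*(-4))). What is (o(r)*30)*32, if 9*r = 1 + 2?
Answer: 960/7 ≈ 137.14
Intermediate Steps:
r = ⅓ (r = (1 + 2)/9 = (⅑)*3 = ⅓ ≈ 0.33333)
o(P) = 2*P/(4 + 2*P) (o(P) = (2*P)/(P + (P + 4)) = (2*P)/(P + (4 + P)) = (2*P)/(4 + 2*P) = 2*P/(4 + 2*P))
(o(r)*30)*32 = ((1/(3*(2 + ⅓)))*30)*32 = ((1/(3*(7/3)))*30)*32 = (((⅓)*(3/7))*30)*32 = ((⅐)*30)*32 = (30/7)*32 = 960/7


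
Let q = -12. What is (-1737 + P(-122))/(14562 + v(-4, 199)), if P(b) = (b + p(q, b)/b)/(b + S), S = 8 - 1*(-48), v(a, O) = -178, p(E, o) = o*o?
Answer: -57199/474672 ≈ -0.12050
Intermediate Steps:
p(E, o) = o**2
S = 56 (S = 8 + 48 = 56)
P(b) = 2*b/(56 + b) (P(b) = (b + b**2/b)/(b + 56) = (b + b)/(56 + b) = (2*b)/(56 + b) = 2*b/(56 + b))
(-1737 + P(-122))/(14562 + v(-4, 199)) = (-1737 + 2*(-122)/(56 - 122))/(14562 - 178) = (-1737 + 2*(-122)/(-66))/14384 = (-1737 + 2*(-122)*(-1/66))*(1/14384) = (-1737 + 122/33)*(1/14384) = -57199/33*1/14384 = -57199/474672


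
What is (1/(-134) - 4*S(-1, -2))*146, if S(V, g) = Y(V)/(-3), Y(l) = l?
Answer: -39347/201 ≈ -195.76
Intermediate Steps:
S(V, g) = -V/3 (S(V, g) = V/(-3) = V*(-1/3) = -V/3)
(1/(-134) - 4*S(-1, -2))*146 = (1/(-134) - (-4)*(-1)/3)*146 = (-1/134 - 4*1/3)*146 = (-1/134 - 4/3)*146 = -539/402*146 = -39347/201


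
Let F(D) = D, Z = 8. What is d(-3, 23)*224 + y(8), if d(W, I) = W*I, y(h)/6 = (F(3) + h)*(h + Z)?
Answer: -14400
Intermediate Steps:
y(h) = 6*(3 + h)*(8 + h) (y(h) = 6*((3 + h)*(h + 8)) = 6*((3 + h)*(8 + h)) = 6*(3 + h)*(8 + h))
d(W, I) = I*W
d(-3, 23)*224 + y(8) = (23*(-3))*224 + (144 + 6*8**2 + 66*8) = -69*224 + (144 + 6*64 + 528) = -15456 + (144 + 384 + 528) = -15456 + 1056 = -14400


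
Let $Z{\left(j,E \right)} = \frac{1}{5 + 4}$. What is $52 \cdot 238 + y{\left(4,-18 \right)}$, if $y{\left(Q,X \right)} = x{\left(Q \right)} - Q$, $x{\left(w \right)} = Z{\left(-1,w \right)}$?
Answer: $\frac{111349}{9} \approx 12372.0$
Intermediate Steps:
$Z{\left(j,E \right)} = \frac{1}{9}$
$x{\left(w \right)} = \frac{1}{9}$
$y{\left(Q,X \right)} = \frac{1}{9} - Q$
$52 \cdot 238 + y{\left(4,-18 \right)} = 52 \cdot 238 + \left(\frac{1}{9} - 4\right) = 12376 + \left(\frac{1}{9} - 4\right) = 12376 - \frac{35}{9} = \frac{111349}{9}$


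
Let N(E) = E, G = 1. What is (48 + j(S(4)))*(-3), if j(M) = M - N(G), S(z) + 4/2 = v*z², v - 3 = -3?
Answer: -135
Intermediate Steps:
v = 0 (v = 3 - 3 = 0)
S(z) = -2 (S(z) = -2 + 0*z² = -2 + 0 = -2)
j(M) = -1 + M (j(M) = M - 1*1 = M - 1 = -1 + M)
(48 + j(S(4)))*(-3) = (48 + (-1 - 2))*(-3) = (48 - 3)*(-3) = 45*(-3) = -135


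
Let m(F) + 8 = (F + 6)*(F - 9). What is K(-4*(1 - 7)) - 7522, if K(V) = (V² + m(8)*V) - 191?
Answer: -7665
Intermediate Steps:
m(F) = -8 + (-9 + F)*(6 + F) (m(F) = -8 + (F + 6)*(F - 9) = -8 + (6 + F)*(-9 + F) = -8 + (-9 + F)*(6 + F))
K(V) = -191 + V² - 22*V (K(V) = (V² + (-62 + 8² - 3*8)*V) - 191 = (V² + (-62 + 64 - 24)*V) - 191 = (V² - 22*V) - 191 = -191 + V² - 22*V)
K(-4*(1 - 7)) - 7522 = (-191 + (-4*(1 - 7))² - (-88)*(1 - 7)) - 7522 = (-191 + (-4*(-6))² - (-88)*(-6)) - 7522 = (-191 + 24² - 22*24) - 7522 = (-191 + 576 - 528) - 7522 = -143 - 7522 = -7665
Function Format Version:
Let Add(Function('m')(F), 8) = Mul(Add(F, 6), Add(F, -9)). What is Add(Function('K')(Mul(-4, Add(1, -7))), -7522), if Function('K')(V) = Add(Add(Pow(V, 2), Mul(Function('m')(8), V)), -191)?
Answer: -7665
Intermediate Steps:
Function('m')(F) = Add(-8, Mul(Add(-9, F), Add(6, F))) (Function('m')(F) = Add(-8, Mul(Add(F, 6), Add(F, -9))) = Add(-8, Mul(Add(6, F), Add(-9, F))) = Add(-8, Mul(Add(-9, F), Add(6, F))))
Function('K')(V) = Add(-191, Pow(V, 2), Mul(-22, V)) (Function('K')(V) = Add(Add(Pow(V, 2), Mul(Add(-62, Pow(8, 2), Mul(-3, 8)), V)), -191) = Add(Add(Pow(V, 2), Mul(Add(-62, 64, -24), V)), -191) = Add(Add(Pow(V, 2), Mul(-22, V)), -191) = Add(-191, Pow(V, 2), Mul(-22, V)))
Add(Function('K')(Mul(-4, Add(1, -7))), -7522) = Add(Add(-191, Pow(Mul(-4, Add(1, -7)), 2), Mul(-22, Mul(-4, Add(1, -7)))), -7522) = Add(Add(-191, Pow(Mul(-4, -6), 2), Mul(-22, Mul(-4, -6))), -7522) = Add(Add(-191, Pow(24, 2), Mul(-22, 24)), -7522) = Add(Add(-191, 576, -528), -7522) = Add(-143, -7522) = -7665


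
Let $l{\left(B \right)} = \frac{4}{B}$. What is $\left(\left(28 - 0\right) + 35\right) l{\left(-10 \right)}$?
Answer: $- \frac{126}{5} \approx -25.2$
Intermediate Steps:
$\left(\left(28 - 0\right) + 35\right) l{\left(-10 \right)} = \left(\left(28 - 0\right) + 35\right) \frac{4}{-10} = \left(\left(28 + 0\right) + 35\right) 4 \left(- \frac{1}{10}\right) = \left(28 + 35\right) \left(- \frac{2}{5}\right) = 63 \left(- \frac{2}{5}\right) = - \frac{126}{5}$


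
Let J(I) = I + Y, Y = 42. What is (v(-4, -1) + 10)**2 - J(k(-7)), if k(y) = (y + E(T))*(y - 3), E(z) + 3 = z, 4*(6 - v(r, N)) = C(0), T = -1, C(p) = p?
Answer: 104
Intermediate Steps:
v(r, N) = 6 (v(r, N) = 6 - 1/4*0 = 6 + 0 = 6)
E(z) = -3 + z
k(y) = (-4 + y)*(-3 + y) (k(y) = (y + (-3 - 1))*(y - 3) = (y - 4)*(-3 + y) = (-4 + y)*(-3 + y))
J(I) = 42 + I (J(I) = I + 42 = 42 + I)
(v(-4, -1) + 10)**2 - J(k(-7)) = (6 + 10)**2 - (42 + (12 + (-7)**2 - 7*(-7))) = 16**2 - (42 + (12 + 49 + 49)) = 256 - (42 + 110) = 256 - 1*152 = 256 - 152 = 104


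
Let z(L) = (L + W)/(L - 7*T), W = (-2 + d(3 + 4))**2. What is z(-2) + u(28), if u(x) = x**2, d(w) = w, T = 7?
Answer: 39961/51 ≈ 783.55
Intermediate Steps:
W = 25 (W = (-2 + (3 + 4))**2 = (-2 + 7)**2 = 5**2 = 25)
z(L) = (25 + L)/(-49 + L) (z(L) = (L + 25)/(L - 7*7) = (25 + L)/(L - 49) = (25 + L)/(-49 + L))
z(-2) + u(28) = (25 - 2)/(-49 - 2) + 28**2 = 23/(-51) + 784 = -1/51*23 + 784 = -23/51 + 784 = 39961/51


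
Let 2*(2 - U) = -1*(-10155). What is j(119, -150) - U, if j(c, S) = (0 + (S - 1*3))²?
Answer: 56969/2 ≈ 28485.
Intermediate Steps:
j(c, S) = (-3 + S)² (j(c, S) = (0 + (S - 3))² = (0 + (-3 + S))² = (-3 + S)²)
U = -10151/2 (U = 2 - (-1)*(-10155)/2 = 2 - ½*10155 = 2 - 10155/2 = -10151/2 ≈ -5075.5)
j(119, -150) - U = (-3 - 150)² - 1*(-10151/2) = (-153)² + 10151/2 = 23409 + 10151/2 = 56969/2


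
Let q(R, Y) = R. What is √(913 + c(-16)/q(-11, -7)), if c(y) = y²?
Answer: √107657/11 ≈ 29.828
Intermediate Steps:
√(913 + c(-16)/q(-11, -7)) = √(913 + (-16)²/(-11)) = √(913 + 256*(-1/11)) = √(913 - 256/11) = √(9787/11) = √107657/11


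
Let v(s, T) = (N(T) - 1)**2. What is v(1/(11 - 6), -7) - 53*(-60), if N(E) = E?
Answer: 3244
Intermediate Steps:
v(s, T) = (-1 + T)**2 (v(s, T) = (T - 1)**2 = (-1 + T)**2)
v(1/(11 - 6), -7) - 53*(-60) = (-1 - 7)**2 - 53*(-60) = (-8)**2 + 3180 = 64 + 3180 = 3244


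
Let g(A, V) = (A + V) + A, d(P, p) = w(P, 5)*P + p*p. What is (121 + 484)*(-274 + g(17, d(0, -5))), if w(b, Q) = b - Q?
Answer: -130075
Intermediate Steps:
d(P, p) = p² + P*(-5 + P) (d(P, p) = (P - 1*5)*P + p*p = (P - 5)*P + p² = (-5 + P)*P + p² = P*(-5 + P) + p² = p² + P*(-5 + P))
g(A, V) = V + 2*A
(121 + 484)*(-274 + g(17, d(0, -5))) = (121 + 484)*(-274 + (((-5)² + 0*(-5 + 0)) + 2*17)) = 605*(-274 + ((25 + 0*(-5)) + 34)) = 605*(-274 + ((25 + 0) + 34)) = 605*(-274 + (25 + 34)) = 605*(-274 + 59) = 605*(-215) = -130075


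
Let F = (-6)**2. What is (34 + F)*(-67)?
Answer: -4690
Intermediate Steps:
F = 36
(34 + F)*(-67) = (34 + 36)*(-67) = 70*(-67) = -4690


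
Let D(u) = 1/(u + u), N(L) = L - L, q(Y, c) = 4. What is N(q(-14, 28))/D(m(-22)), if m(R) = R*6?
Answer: 0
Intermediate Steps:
N(L) = 0
m(R) = 6*R
D(u) = 1/(2*u)
N(q(-14, 28))/D(m(-22)) = 0/((1/(2*((6*(-22)))))) = 0/(((1/2)/(-132))) = 0/(((1/2)*(-1/132))) = 0/(-1/264) = 0*(-264) = 0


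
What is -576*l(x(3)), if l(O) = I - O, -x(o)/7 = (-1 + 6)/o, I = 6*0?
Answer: -6720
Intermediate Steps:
I = 0
x(o) = -35/o (x(o) = -7*(-1 + 6)/o = -35/o)
l(O) = -O (l(O) = 0 - O = -O)
-576*l(x(3)) = -(-576)*(-35/3) = -(-576)*(-35*⅓) = -(-576)*(-35)/3 = -576*35/3 = -6720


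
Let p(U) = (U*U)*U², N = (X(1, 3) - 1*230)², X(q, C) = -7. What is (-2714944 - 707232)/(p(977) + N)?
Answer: -1711088/455562834005 ≈ -3.7560e-6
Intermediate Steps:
N = 56169 (N = (-7 - 1*230)² = (-7 - 230)² = (-237)² = 56169)
p(U) = U⁴ (p(U) = U²*U² = U⁴)
(-2714944 - 707232)/(p(977) + N) = (-2714944 - 707232)/(977⁴ + 56169) = -3422176/(911125611841 + 56169) = -3422176/911125668010 = -3422176*1/911125668010 = -1711088/455562834005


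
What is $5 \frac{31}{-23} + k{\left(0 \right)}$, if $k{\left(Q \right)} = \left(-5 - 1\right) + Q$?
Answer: $- \frac{293}{23} \approx -12.739$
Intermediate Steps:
$k{\left(Q \right)} = -6 + Q$
$5 \frac{31}{-23} + k{\left(0 \right)} = 5 \frac{31}{-23} + \left(-6 + 0\right) = 5 \cdot 31 \left(- \frac{1}{23}\right) - 6 = 5 \left(- \frac{31}{23}\right) - 6 = - \frac{155}{23} - 6 = - \frac{293}{23}$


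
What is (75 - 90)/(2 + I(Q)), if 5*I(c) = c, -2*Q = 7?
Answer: -150/13 ≈ -11.538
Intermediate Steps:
Q = -7/2 (Q = -½*7 = -7/2 ≈ -3.5000)
I(c) = c/5
(75 - 90)/(2 + I(Q)) = (75 - 90)/(2 + (⅕)*(-7/2)) = -15/(2 - 7/10) = -15/13/10 = -15*10/13 = -150/13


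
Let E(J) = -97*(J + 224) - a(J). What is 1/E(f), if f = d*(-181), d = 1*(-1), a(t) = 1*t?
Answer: -1/39466 ≈ -2.5338e-5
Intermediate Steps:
a(t) = t
d = -1
f = 181 (f = -1*(-181) = 181)
E(J) = -21728 - 98*J (E(J) = -97*(J + 224) - J = -97*(224 + J) - J = (-21728 - 97*J) - J = -21728 - 98*J)
1/E(f) = 1/(-21728 - 98*181) = 1/(-21728 - 17738) = 1/(-39466) = -1/39466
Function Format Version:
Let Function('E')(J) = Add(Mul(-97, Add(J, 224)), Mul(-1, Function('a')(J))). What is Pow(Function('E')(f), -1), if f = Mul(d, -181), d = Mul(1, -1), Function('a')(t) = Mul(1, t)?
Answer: Rational(-1, 39466) ≈ -2.5338e-5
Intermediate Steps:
Function('a')(t) = t
d = -1
f = 181 (f = Mul(-1, -181) = 181)
Function('E')(J) = Add(-21728, Mul(-98, J)) (Function('E')(J) = Add(Mul(-97, Add(J, 224)), Mul(-1, J)) = Add(Mul(-97, Add(224, J)), Mul(-1, J)) = Add(Add(-21728, Mul(-97, J)), Mul(-1, J)) = Add(-21728, Mul(-98, J)))
Pow(Function('E')(f), -1) = Pow(Add(-21728, Mul(-98, 181)), -1) = Pow(Add(-21728, -17738), -1) = Pow(-39466, -1) = Rational(-1, 39466)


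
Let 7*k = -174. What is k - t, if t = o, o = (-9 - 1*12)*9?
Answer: 1149/7 ≈ 164.14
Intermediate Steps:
k = -174/7 (k = (1/7)*(-174) = -174/7 ≈ -24.857)
o = -189 (o = (-9 - 12)*9 = -21*9 = -189)
t = -189
k - t = -174/7 - 1*(-189) = -174/7 + 189 = 1149/7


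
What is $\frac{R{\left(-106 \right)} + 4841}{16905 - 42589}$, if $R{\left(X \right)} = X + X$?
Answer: $- \frac{4629}{25684} \approx -0.18023$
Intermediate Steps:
$R{\left(X \right)} = 2 X$
$\frac{R{\left(-106 \right)} + 4841}{16905 - 42589} = \frac{2 \left(-106\right) + 4841}{16905 - 42589} = \frac{-212 + 4841}{-25684} = 4629 \left(- \frac{1}{25684}\right) = - \frac{4629}{25684}$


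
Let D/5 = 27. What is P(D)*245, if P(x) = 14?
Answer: 3430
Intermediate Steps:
D = 135 (D = 5*27 = 135)
P(D)*245 = 14*245 = 3430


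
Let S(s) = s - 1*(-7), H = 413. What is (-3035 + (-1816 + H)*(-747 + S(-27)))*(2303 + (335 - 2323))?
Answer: 338015790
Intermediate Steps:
S(s) = 7 + s (S(s) = s + 7 = 7 + s)
(-3035 + (-1816 + H)*(-747 + S(-27)))*(2303 + (335 - 2323)) = (-3035 + (-1816 + 413)*(-747 + (7 - 27)))*(2303 + (335 - 2323)) = (-3035 - 1403*(-747 - 20))*(2303 - 1988) = (-3035 - 1403*(-767))*315 = (-3035 + 1076101)*315 = 1073066*315 = 338015790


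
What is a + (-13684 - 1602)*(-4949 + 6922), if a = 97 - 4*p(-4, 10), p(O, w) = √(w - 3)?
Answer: -30159181 - 4*√7 ≈ -3.0159e+7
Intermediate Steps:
p(O, w) = √(-3 + w)
a = 97 - 4*√7 (a = 97 - 4*√(-3 + 10) = 97 - 4*√7 ≈ 86.417)
a + (-13684 - 1602)*(-4949 + 6922) = (97 - 4*√7) + (-13684 - 1602)*(-4949 + 6922) = (97 - 4*√7) - 15286*1973 = (97 - 4*√7) - 30159278 = -30159181 - 4*√7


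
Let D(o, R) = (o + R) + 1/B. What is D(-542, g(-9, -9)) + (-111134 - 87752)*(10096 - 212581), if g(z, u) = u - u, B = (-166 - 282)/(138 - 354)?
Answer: 2255200145435/56 ≈ 4.0271e+10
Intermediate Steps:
B = 56/27 (B = -448/(-216) = -448*(-1/216) = 56/27 ≈ 2.0741)
g(z, u) = 0
D(o, R) = 27/56 + R + o (D(o, R) = (o + R) + 1/(56/27) = (R + o) + 27/56 = 27/56 + R + o)
D(-542, g(-9, -9)) + (-111134 - 87752)*(10096 - 212581) = (27/56 + 0 - 542) + (-111134 - 87752)*(10096 - 212581) = -30325/56 - 198886*(-202485) = -30325/56 + 40271431710 = 2255200145435/56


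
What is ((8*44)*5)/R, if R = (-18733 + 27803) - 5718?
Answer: 220/419 ≈ 0.52506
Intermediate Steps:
R = 3352 (R = 9070 - 5718 = 3352)
((8*44)*5)/R = ((8*44)*5)/3352 = (352*5)*(1/3352) = 1760*(1/3352) = 220/419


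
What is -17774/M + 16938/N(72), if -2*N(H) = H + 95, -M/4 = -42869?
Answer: -2905944617/14318246 ≈ -202.95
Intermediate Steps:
M = 171476 (M = -4*(-42869) = 171476)
N(H) = -95/2 - H/2 (N(H) = -(H + 95)/2 = -(95 + H)/2 = -95/2 - H/2)
-17774/M + 16938/N(72) = -17774/171476 + 16938/(-95/2 - ½*72) = -17774*1/171476 + 16938/(-95/2 - 36) = -8887/85738 + 16938/(-167/2) = -8887/85738 + 16938*(-2/167) = -8887/85738 - 33876/167 = -2905944617/14318246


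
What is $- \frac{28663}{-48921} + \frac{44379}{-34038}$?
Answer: $- \frac{132825985}{185019222} \approx -0.7179$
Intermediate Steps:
$- \frac{28663}{-48921} + \frac{44379}{-34038} = \left(-28663\right) \left(- \frac{1}{48921}\right) + 44379 \left(- \frac{1}{34038}\right) = \frac{28663}{48921} - \frac{4931}{3782} = - \frac{132825985}{185019222}$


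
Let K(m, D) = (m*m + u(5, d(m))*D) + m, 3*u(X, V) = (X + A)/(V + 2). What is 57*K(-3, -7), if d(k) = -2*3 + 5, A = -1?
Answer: -190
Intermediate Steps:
d(k) = -1 (d(k) = -6 + 5 = -1)
u(X, V) = (-1 + X)/(3*(2 + V)) (u(X, V) = ((X - 1)/(V + 2))/3 = ((-1 + X)/(2 + V))/3 = (-1 + X)/(3*(2 + V)))
K(m, D) = m + m² + 4*D/3 (K(m, D) = (m*m + ((-1 + 5)/(3*(2 - 1)))*D) + m = (m² + ((⅓)*4/1)*D) + m = (m² + ((⅓)*1*4)*D) + m = (m² + 4*D/3) + m = m + m² + 4*D/3)
57*K(-3, -7) = 57*(-3 + (-3)² + (4/3)*(-7)) = 57*(-3 + 9 - 28/3) = 57*(-10/3) = -190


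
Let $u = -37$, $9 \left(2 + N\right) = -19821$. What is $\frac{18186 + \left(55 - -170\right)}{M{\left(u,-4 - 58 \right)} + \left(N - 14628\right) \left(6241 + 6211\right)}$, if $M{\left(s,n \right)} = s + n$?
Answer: $- \frac{55233}{628788941} \approx -8.784 \cdot 10^{-5}$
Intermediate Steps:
$N = - \frac{6613}{3}$ ($N = -2 + \frac{1}{9} \left(-19821\right) = -2 - \frac{6607}{3} = - \frac{6613}{3} \approx -2204.3$)
$M{\left(s,n \right)} = n + s$
$\frac{18186 + \left(55 - -170\right)}{M{\left(u,-4 - 58 \right)} + \left(N - 14628\right) \left(6241 + 6211\right)} = \frac{18186 + \left(55 - -170\right)}{\left(\left(-4 - 58\right) - 37\right) + \left(- \frac{6613}{3} - 14628\right) \left(6241 + 6211\right)} = \frac{18186 + \left(55 + 170\right)}{\left(\left(-4 - 58\right) - 37\right) - \frac{628788644}{3}} = \frac{18186 + 225}{\left(-62 - 37\right) - \frac{628788644}{3}} = \frac{18411}{-99 - \frac{628788644}{3}} = \frac{18411}{- \frac{628788941}{3}} = 18411 \left(- \frac{3}{628788941}\right) = - \frac{55233}{628788941}$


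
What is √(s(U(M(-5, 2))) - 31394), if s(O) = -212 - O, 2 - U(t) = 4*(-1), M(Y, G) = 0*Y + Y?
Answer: 2*I*√7903 ≈ 177.8*I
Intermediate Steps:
M(Y, G) = Y (M(Y, G) = 0 + Y = Y)
U(t) = 6 (U(t) = 2 - 4*(-1) = 2 - 1*(-4) = 2 + 4 = 6)
√(s(U(M(-5, 2))) - 31394) = √((-212 - 1*6) - 31394) = √((-212 - 6) - 31394) = √(-218 - 31394) = √(-31612) = 2*I*√7903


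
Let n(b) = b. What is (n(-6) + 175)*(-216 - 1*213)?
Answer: -72501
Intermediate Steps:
(n(-6) + 175)*(-216 - 1*213) = (-6 + 175)*(-216 - 1*213) = 169*(-216 - 213) = 169*(-429) = -72501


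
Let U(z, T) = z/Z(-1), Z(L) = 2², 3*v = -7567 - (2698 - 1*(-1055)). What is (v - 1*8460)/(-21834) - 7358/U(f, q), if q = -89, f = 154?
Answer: -480550766/2521827 ≈ -190.56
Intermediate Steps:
v = -11320/3 (v = (-7567 - (2698 - 1*(-1055)))/3 = (-7567 - (2698 + 1055))/3 = (-7567 - 1*3753)/3 = (-7567 - 3753)/3 = (⅓)*(-11320) = -11320/3 ≈ -3773.3)
Z(L) = 4
U(z, T) = z/4
(v - 1*8460)/(-21834) - 7358/U(f, q) = (-11320/3 - 1*8460)/(-21834) - 7358/((¼)*154) = (-11320/3 - 8460)*(-1/21834) - 7358/77/2 = -36700/3*(-1/21834) - 7358*2/77 = 18350/32751 - 14716/77 = -480550766/2521827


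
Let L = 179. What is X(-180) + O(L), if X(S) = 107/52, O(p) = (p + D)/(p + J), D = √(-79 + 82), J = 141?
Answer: 10887/4160 + √3/320 ≈ 2.6225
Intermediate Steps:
D = √3 ≈ 1.7320
O(p) = (p + √3)/(141 + p) (O(p) = (p + √3)/(p + 141) = (p + √3)/(141 + p))
X(S) = 107/52 (X(S) = 107*(1/52) = 107/52)
X(-180) + O(L) = 107/52 + (179 + √3)/(141 + 179) = 107/52 + (179 + √3)/320 = 107/52 + (179/320 + √3/320) = 10887/4160 + √3/320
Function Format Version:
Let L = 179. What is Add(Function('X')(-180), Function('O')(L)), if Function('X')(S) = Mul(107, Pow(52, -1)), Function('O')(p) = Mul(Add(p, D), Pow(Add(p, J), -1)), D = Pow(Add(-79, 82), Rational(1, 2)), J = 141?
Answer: Add(Rational(10887, 4160), Mul(Rational(1, 320), Pow(3, Rational(1, 2)))) ≈ 2.6225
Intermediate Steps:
D = Pow(3, Rational(1, 2)) ≈ 1.7320
Function('O')(p) = Mul(Pow(Add(141, p), -1), Add(p, Pow(3, Rational(1, 2)))) (Function('O')(p) = Mul(Add(p, Pow(3, Rational(1, 2))), Pow(Add(p, 141), -1)) = Mul(Add(p, Pow(3, Rational(1, 2))), Pow(Add(141, p), -1)) = Mul(Pow(Add(141, p), -1), Add(p, Pow(3, Rational(1, 2)))))
Function('X')(S) = Rational(107, 52) (Function('X')(S) = Mul(107, Rational(1, 52)) = Rational(107, 52))
Add(Function('X')(-180), Function('O')(L)) = Add(Rational(107, 52), Mul(Pow(Add(141, 179), -1), Add(179, Pow(3, Rational(1, 2))))) = Add(Rational(107, 52), Mul(Pow(320, -1), Add(179, Pow(3, Rational(1, 2))))) = Add(Rational(107, 52), Mul(Rational(1, 320), Add(179, Pow(3, Rational(1, 2))))) = Add(Rational(107, 52), Add(Rational(179, 320), Mul(Rational(1, 320), Pow(3, Rational(1, 2))))) = Add(Rational(10887, 4160), Mul(Rational(1, 320), Pow(3, Rational(1, 2))))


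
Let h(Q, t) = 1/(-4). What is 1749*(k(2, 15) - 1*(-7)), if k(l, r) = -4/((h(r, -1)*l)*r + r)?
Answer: 56551/5 ≈ 11310.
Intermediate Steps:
h(Q, t) = -¼ (h(Q, t) = 1*(-¼) = -¼)
k(l, r) = -4/(r - l*r/4) (k(l, r) = -4/((-l/4)*r + r) = -4/(-l*r/4 + r) = -4/(r - l*r/4))
1749*(k(2, 15) - 1*(-7)) = 1749*(16/(15*(-4 + 2)) - 1*(-7)) = 1749*(16*(1/15)/(-2) + 7) = 1749*(16*(1/15)*(-½) + 7) = 1749*(-8/15 + 7) = 1749*(97/15) = 56551/5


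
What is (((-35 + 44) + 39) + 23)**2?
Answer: 5041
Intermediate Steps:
(((-35 + 44) + 39) + 23)**2 = ((9 + 39) + 23)**2 = (48 + 23)**2 = 71**2 = 5041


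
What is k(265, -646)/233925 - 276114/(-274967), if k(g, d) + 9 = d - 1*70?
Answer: 2575624655/2572866219 ≈ 1.0011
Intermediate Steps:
k(g, d) = -79 + d (k(g, d) = -9 + (d - 1*70) = -9 + (d - 70) = -9 + (-70 + d) = -79 + d)
k(265, -646)/233925 - 276114/(-274967) = (-79 - 646)/233925 - 276114/(-274967) = -725*1/233925 - 276114*(-1/274967) = -29/9357 + 276114/274967 = 2575624655/2572866219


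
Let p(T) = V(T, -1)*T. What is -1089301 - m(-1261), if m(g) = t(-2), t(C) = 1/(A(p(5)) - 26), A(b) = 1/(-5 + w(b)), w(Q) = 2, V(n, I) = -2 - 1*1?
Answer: -86054776/79 ≈ -1.0893e+6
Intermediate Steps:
V(n, I) = -3 (V(n, I) = -2 - 1 = -3)
p(T) = -3*T
A(b) = -⅓ (A(b) = 1/(-5 + 2) = 1/(-3) = -⅓)
t(C) = -3/79 (t(C) = 1/(-⅓ - 26) = 1/(-79/3) = -3/79)
m(g) = -3/79
-1089301 - m(-1261) = -1089301 - 1*(-3/79) = -1089301 + 3/79 = -86054776/79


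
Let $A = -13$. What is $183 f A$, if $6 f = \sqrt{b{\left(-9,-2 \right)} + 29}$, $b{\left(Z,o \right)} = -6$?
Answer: $- \frac{793 \sqrt{23}}{2} \approx -1901.5$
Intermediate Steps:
$f = \frac{\sqrt{23}}{6}$ ($f = \frac{\sqrt{-6 + 29}}{6} = \frac{\sqrt{23}}{6} \approx 0.7993$)
$183 f A = 183 \frac{\sqrt{23}}{6} \left(-13\right) = \frac{61 \sqrt{23}}{2} \left(-13\right) = - \frac{793 \sqrt{23}}{2}$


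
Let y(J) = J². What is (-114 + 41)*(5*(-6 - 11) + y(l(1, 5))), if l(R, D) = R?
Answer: 6132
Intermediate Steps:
(-114 + 41)*(5*(-6 - 11) + y(l(1, 5))) = (-114 + 41)*(5*(-6 - 11) + 1²) = -73*(5*(-17) + 1) = -73*(-85 + 1) = -73*(-84) = 6132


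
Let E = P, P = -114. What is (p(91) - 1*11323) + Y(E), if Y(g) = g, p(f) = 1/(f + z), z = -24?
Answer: -766278/67 ≈ -11437.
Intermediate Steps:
E = -114
p(f) = 1/(-24 + f) (p(f) = 1/(f - 24) = 1/(-24 + f))
(p(91) - 1*11323) + Y(E) = (1/(-24 + 91) - 1*11323) - 114 = (1/67 - 11323) - 114 = -758640/67 - 114 = -766278/67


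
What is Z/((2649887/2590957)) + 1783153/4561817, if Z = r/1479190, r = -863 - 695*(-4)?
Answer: 7012058404017335963/17880891833077530010 ≈ 0.39215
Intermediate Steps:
r = 1917 (r = -863 + 2780 = 1917)
Z = 1917/1479190 ≈ 0.0012960
Z/((2649887/2590957)) + 1783153/4561817 = 1917/(1479190*((2649887/2590957))) + 1783153/4561817 = 1917/(1479190*((2649887*(1/2590957)))) + 1783153*(1/4561817) = 1917/(1479190*(2649887/2590957)) + 1783153/4561817 = (1917/1479190)*(2590957/2649887) + 1783153/4561817 = 4966864569/3919686351530 + 1783153/4561817 = 7012058404017335963/17880891833077530010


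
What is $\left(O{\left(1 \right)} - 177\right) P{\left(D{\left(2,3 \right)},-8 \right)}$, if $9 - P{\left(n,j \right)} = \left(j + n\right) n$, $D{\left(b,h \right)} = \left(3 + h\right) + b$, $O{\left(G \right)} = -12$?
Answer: $-1701$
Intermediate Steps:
$D{\left(b,h \right)} = 3 + b + h$
$P{\left(n,j \right)} = 9 - n \left(j + n\right)$ ($P{\left(n,j \right)} = 9 - \left(j + n\right) n = 9 - n \left(j + n\right)$)
$\left(O{\left(1 \right)} - 177\right) P{\left(D{\left(2,3 \right)},-8 \right)} = \left(-12 - 177\right) \left(9 - \left(3 + 2 + 3\right)^{2} - - 8 \left(3 + 2 + 3\right)\right) = - 189 \left(9 - 8^{2} - \left(-8\right) 8\right) = - 189 \left(9 - 64 + 64\right) = \left(-189\right) 9 = -1701$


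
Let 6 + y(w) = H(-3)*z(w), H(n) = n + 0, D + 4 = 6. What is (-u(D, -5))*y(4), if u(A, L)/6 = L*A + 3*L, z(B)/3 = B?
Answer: -6300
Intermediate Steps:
z(B) = 3*B
D = 2 (D = -4 + 6 = 2)
H(n) = n
y(w) = -6 - 9*w
u(A, L) = 18*L + 6*A*L (u(A, L) = 6*(L*A + 3*L) = 6*(A*L + 3*L) = 6*(3*L + A*L) = 18*L + 6*A*L)
(-u(D, -5))*y(4) = (-6*(-5)*(3 + 2))*(-6 - 9*4) = (-6*(-5)*5)*(-6 - 36) = -1*(-150)*(-42) = 150*(-42) = -6300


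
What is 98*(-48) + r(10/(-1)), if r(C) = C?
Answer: -4714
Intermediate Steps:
98*(-48) + r(10/(-1)) = 98*(-48) + 10/(-1) = -4704 + 10*(-1) = -4704 - 10 = -4714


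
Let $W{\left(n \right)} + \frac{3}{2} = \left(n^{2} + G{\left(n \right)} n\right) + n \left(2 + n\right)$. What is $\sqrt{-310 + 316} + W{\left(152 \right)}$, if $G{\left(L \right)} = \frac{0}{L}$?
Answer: $\frac{93021}{2} + \sqrt{6} \approx 46513.0$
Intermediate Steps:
$G{\left(L \right)} = 0$
$W{\left(n \right)} = - \frac{3}{2} + n^{2} + n \left(2 + n\right)$ ($W{\left(n \right)} = - \frac{3}{2} + \left(\left(n^{2} + 0 n\right) + n \left(2 + n\right)\right) = - \frac{3}{2} + \left(\left(n^{2} + 0\right) + n \left(2 + n\right)\right) = - \frac{3}{2} + \left(n^{2} + n \left(2 + n\right)\right) = - \frac{3}{2} + n^{2} + n \left(2 + n\right)$)
$\sqrt{-310 + 316} + W{\left(152 \right)} = \sqrt{-310 + 316} + \left(- \frac{3}{2} + 2 \cdot 152 + 2 \cdot 152^{2}\right) = \sqrt{6} + \left(- \frac{3}{2} + 304 + 2 \cdot 23104\right) = \sqrt{6} + \left(- \frac{3}{2} + 304 + 46208\right) = \sqrt{6} + \frac{93021}{2} = \frac{93021}{2} + \sqrt{6}$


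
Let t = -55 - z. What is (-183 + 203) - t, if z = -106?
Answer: -31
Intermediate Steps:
t = 51 (t = -55 - 1*(-106) = -55 + 106 = 51)
(-183 + 203) - t = (-183 + 203) - 1*51 = 20 - 51 = -31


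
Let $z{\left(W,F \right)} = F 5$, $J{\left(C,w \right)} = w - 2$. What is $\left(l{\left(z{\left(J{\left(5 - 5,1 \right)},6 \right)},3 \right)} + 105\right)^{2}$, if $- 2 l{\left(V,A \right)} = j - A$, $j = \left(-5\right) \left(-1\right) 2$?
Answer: $\frac{41209}{4} \approx 10302.0$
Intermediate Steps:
$J{\left(C,w \right)} = -2 + w$ ($J{\left(C,w \right)} = w - 2 = -2 + w$)
$j = 10$ ($j = 5 \cdot 2 = 10$)
$z{\left(W,F \right)} = 5 F$
$l{\left(V,A \right)} = -5 + \frac{A}{2}$ ($l{\left(V,A \right)} = - \frac{10 - A}{2} = -5 + \frac{A}{2}$)
$\left(l{\left(z{\left(J{\left(5 - 5,1 \right)},6 \right)},3 \right)} + 105\right)^{2} = \left(\left(-5 + \frac{1}{2} \cdot 3\right) + 105\right)^{2} = \left(\left(-5 + \frac{3}{2}\right) + 105\right)^{2} = \left(- \frac{7}{2} + 105\right)^{2} = \left(\frac{203}{2}\right)^{2} = \frac{41209}{4}$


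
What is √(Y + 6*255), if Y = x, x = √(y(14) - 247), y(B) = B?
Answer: √(1530 + I*√233) ≈ 39.116 + 0.1951*I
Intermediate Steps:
x = I*√233 (x = √(14 - 247) = √(-233) = I*√233 ≈ 15.264*I)
Y = I*√233 ≈ 15.264*I
√(Y + 6*255) = √(I*√233 + 6*255) = √(I*√233 + 1530) = √(1530 + I*√233)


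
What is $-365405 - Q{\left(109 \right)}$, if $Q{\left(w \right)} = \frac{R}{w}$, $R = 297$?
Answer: $- \frac{39829442}{109} \approx -3.6541 \cdot 10^{5}$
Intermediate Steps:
$Q{\left(w \right)} = \frac{297}{w}$
$-365405 - Q{\left(109 \right)} = -365405 - \frac{297}{109} = - \frac{39829442}{109}$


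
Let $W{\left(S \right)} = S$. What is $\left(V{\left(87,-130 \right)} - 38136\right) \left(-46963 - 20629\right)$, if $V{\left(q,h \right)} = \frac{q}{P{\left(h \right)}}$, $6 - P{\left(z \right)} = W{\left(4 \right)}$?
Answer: $2574748260$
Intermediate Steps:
$P{\left(z \right)} = 2$ ($P{\left(z \right)} = 6 - 4 = 2$)
$V{\left(q,h \right)} = \frac{q}{2}$
$\left(V{\left(87,-130 \right)} - 38136\right) \left(-46963 - 20629\right) = \left(\frac{1}{2} \cdot 87 - 38136\right) \left(-46963 - 20629\right) = \left(\frac{87}{2} - 38136\right) \left(-67592\right) = \left(- \frac{76185}{2}\right) \left(-67592\right) = 2574748260$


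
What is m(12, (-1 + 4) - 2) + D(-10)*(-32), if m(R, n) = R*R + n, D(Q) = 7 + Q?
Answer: 241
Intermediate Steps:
m(R, n) = n + R**2 (m(R, n) = R**2 + n = n + R**2)
m(12, (-1 + 4) - 2) + D(-10)*(-32) = (((-1 + 4) - 2) + 12**2) + (7 - 10)*(-32) = ((3 - 2) + 144) - 3*(-32) = (1 + 144) + 96 = 145 + 96 = 241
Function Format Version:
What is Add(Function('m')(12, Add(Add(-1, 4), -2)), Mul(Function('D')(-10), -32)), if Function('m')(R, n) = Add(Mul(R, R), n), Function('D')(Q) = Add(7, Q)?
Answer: 241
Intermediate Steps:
Function('m')(R, n) = Add(n, Pow(R, 2)) (Function('m')(R, n) = Add(Pow(R, 2), n) = Add(n, Pow(R, 2)))
Add(Function('m')(12, Add(Add(-1, 4), -2)), Mul(Function('D')(-10), -32)) = Add(Add(Add(Add(-1, 4), -2), Pow(12, 2)), Mul(Add(7, -10), -32)) = Add(Add(Add(3, -2), 144), Mul(-3, -32)) = Add(Add(1, 144), 96) = Add(145, 96) = 241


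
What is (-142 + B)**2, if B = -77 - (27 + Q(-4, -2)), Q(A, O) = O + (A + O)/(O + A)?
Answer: 60025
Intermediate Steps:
Q(A, O) = 1 + O (Q(A, O) = O + (A + O)/(A + O) = O + 1 = 1 + O)
B = -103 (B = -77 - (27 + (1 - 2)) = -77 - (27 - 1) = -77 - 1*26 = -77 - 26 = -103)
(-142 + B)**2 = (-142 - 103)**2 = (-245)**2 = 60025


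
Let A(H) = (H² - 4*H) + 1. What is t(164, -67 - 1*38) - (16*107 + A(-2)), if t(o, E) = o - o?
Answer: -1725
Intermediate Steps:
A(H) = 1 + H² - 4*H
t(o, E) = 0
t(164, -67 - 1*38) - (16*107 + A(-2)) = 0 - (16*107 + (1 + (-2)² - 4*(-2))) = 0 - (1712 + (1 + 4 + 8)) = 0 - (1712 + 13) = 0 - 1*1725 = 0 - 1725 = -1725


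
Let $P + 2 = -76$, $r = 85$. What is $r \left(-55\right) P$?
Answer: $364650$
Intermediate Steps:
$P = -78$ ($P = -2 - 76 = -78$)
$r \left(-55\right) P = 85 \left(-55\right) \left(-78\right) = \left(-4675\right) \left(-78\right) = 364650$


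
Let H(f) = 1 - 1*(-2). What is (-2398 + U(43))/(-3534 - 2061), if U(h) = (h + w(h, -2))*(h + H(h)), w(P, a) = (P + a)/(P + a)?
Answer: 374/5595 ≈ 0.066845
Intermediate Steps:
H(f) = 3 (H(f) = 1 + 2 = 3)
w(P, a) = 1
U(h) = (1 + h)*(3 + h) (U(h) = (h + 1)*(h + 3) = (1 + h)*(3 + h))
(-2398 + U(43))/(-3534 - 2061) = (-2398 + (3 + 43² + 4*43))/(-3534 - 2061) = (-2398 + (3 + 1849 + 172))/(-5595) = (-2398 + 2024)*(-1/5595) = -374*(-1/5595) = 374/5595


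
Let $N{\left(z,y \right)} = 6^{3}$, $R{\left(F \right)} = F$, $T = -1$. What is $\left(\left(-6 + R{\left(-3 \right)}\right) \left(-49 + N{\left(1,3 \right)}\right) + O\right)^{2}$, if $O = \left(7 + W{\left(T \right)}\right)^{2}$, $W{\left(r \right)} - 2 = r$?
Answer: $2070721$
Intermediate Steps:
$W{\left(r \right)} = 2 + r$
$N{\left(z,y \right)} = 216$
$O = 64$ ($O = \left(7 + \left(2 - 1\right)\right)^{2} = \left(7 + 1\right)^{2} = 8^{2} = 64$)
$\left(\left(-6 + R{\left(-3 \right)}\right) \left(-49 + N{\left(1,3 \right)}\right) + O\right)^{2} = \left(\left(-6 - 3\right) \left(-49 + 216\right) + 64\right)^{2} = \left(\left(-9\right) 167 + 64\right)^{2} = \left(-1503 + 64\right)^{2} = \left(-1439\right)^{2} = 2070721$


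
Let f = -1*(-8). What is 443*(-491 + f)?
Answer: -213969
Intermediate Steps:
f = 8
443*(-491 + f) = 443*(-491 + 8) = 443*(-483) = -213969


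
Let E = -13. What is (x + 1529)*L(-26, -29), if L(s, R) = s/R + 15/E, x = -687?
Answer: -81674/377 ≈ -216.64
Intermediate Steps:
L(s, R) = -15/13 + s/R (L(s, R) = s/R + 15/(-13) = s/R + 15*(-1/13) = s/R - 15/13 = -15/13 + s/R)
(x + 1529)*L(-26, -29) = (-687 + 1529)*(-15/13 - 26/(-29)) = 842*(-15/13 - 26*(-1/29)) = 842*(-15/13 + 26/29) = 842*(-97/377) = -81674/377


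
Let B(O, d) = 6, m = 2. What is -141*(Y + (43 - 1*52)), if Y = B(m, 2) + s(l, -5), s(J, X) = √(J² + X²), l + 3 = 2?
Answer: 423 - 141*√26 ≈ -295.96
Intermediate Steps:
l = -1 (l = -3 + 2 = -1)
Y = 6 + √26 (Y = 6 + √((-1)² + (-5)²) = 6 + √(1 + 25) = 6 + √26 ≈ 11.099)
-141*(Y + (43 - 1*52)) = -141*((6 + √26) + (43 - 1*52)) = -141*((6 + √26) + (43 - 52)) = -141*((6 + √26) - 9) = -141*(-3 + √26) = 423 - 141*√26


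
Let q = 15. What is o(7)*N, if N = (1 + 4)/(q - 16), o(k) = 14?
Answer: -70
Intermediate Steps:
N = -5 (N = (1 + 4)/(15 - 16) = 5/(-1) = 5*(-1) = -5)
o(7)*N = 14*(-5) = -70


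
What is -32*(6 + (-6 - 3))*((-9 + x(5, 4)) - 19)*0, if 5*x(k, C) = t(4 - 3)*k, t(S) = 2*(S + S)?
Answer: 0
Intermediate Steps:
t(S) = 4*S (t(S) = 2*(2*S) = 4*S)
x(k, C) = 4*k/5 (x(k, C) = ((4*(4 - 3))*k)/5 = ((4*1)*k)/5 = (4*k)/5 = 4*k/5)
-32*(6 + (-6 - 3))*((-9 + x(5, 4)) - 19)*0 = -32*(6 + (-6 - 3))*((-9 + (⅘)*5) - 19)*0 = -32*(6 - 9)*((-9 + 4) - 19)*0 = -(-96)*(-5 - 19)*0 = -(-96)*(-24)*0 = -32*72*0 = -2304*0 = 0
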